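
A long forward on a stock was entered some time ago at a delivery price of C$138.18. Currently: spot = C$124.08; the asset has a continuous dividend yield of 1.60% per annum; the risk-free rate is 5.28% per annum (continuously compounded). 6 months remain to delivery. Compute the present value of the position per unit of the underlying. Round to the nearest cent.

-C$11.49

Current fair forward for the remaining 6 months: F = S·e^((r − q)·T), (r − q) = 0.0528 − 0.0160 = 0.0368
F = 124.08 · e^(0.0368 × 6/12) = 124.08 × 1.018570 = 126.3842
Value of long forward = (F − K)·e^(−rT) = (126.3842 − 138.18) · e^(−0.0528·6/12)
= -11.7958 × 0.973945 = -11.49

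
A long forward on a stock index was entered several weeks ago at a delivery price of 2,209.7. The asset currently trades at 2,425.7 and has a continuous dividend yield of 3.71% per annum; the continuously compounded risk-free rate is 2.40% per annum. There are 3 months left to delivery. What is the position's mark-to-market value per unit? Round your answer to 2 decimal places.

Current fair forward for the remaining 3 months: F = S·e^((r − q)·T), (r − q) = 0.0240 − 0.0371 = -0.0131
F = 2425.7 · e^(-0.0131 × 3/12) = 2425.7 × 0.99673036 = 2417.7688
Value of long forward = (F − K)·e^(−rT) = (2417.7688 − 2209.7) · e^(−0.0240·3/12)
= 208.0688 × 0.99401796 = 206.82

206.82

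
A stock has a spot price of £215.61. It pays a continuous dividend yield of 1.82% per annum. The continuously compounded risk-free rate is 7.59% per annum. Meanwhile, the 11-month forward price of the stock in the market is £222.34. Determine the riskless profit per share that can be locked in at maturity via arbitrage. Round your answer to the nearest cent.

Fair forward: F* = S·e^(carry·T), with carry = (r − q) = 0.0759 − 0.0182 = 0.0577
F* = 215.61 · e^(0.0577 × 11/12) = 215.61 · e^0.052892 = 215.61 × 1.054316 = £227.3211
Market £222.34 < fair £227.3211: forward underpriced → reverse cash-and-carry (short spot, go long the forward).
At maturity, profit = |F_mkt − F*| = |222.34 − 227.3211| = £4.98 per share

£4.98 per share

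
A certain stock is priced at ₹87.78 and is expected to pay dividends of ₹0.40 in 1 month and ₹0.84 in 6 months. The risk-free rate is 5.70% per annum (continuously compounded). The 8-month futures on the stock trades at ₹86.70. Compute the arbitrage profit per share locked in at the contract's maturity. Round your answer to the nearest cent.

₹3.22 per share

PV(dividends) I = 0.40·e^(−0.0570·1/12) + 0.84·e^(−0.0570·6/12) = 1.2145
Fair futures F* = (S − I)·e^(rT) = (87.78 − 1.2145)·e^0.038000 = 86.5655 × 1.038731 = 89.9183
Market ₹86.70 < fair 89.9183: forward underpriced → reverse cash-and-carry (short the stock, invest proceeds at r, pay the dividends, go long the forward).
Profit at T = |F_mkt − F*| = |86.70 − 89.9183| = ₹3.22 per share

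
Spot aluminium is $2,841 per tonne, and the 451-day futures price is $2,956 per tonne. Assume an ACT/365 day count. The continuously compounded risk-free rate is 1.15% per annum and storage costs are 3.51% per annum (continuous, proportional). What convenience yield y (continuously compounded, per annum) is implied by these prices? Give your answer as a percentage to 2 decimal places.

1.45%

F = S·e^((r+u−y)T) ⇒ (r+u−y) = ln(F/S)/T
ln(2956/2841) = 0.039681; /T ⇒ 0.032114
y = r + u − ln(F/S)/T = 0.0115 + 0.0351 − 0.032114 = 0.014486
y = 1.45%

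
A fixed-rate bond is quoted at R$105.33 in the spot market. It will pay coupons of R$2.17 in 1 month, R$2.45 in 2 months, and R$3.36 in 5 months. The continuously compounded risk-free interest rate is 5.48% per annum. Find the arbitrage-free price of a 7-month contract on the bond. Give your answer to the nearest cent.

PV(coupons) I = 2.17·e^(−0.0548·1/12) + 2.45·e^(−0.0548·2/12) + 3.36·e^(−0.0548·5/12)
I = 2.1601 + 2.4277 + 3.2841 = 7.8719
F = (S − I)·e^(rT) = (105.33 − 7.8719) · e^(0.0548·7/12)
= 97.4581 · e^0.031967 = 97.4581 × 1.032483 = R$100.62

R$100.62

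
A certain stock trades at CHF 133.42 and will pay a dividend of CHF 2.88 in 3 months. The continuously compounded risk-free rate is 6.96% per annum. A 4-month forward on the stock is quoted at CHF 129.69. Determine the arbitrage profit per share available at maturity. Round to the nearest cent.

CHF 3.96 per share

PV(dividends) I = 2.88·e^(−0.0696·3/12) = 2.8303
Fair forward F* = (S − I)·e^(rT) = (133.42 − 2.8303)·e^0.023200 = 130.5897 × 1.023471 = 133.6548
Market CHF 129.69 < fair 133.6548: forward underpriced → reverse cash-and-carry (short the stock, invest proceeds at r, pay the dividends, go long the forward).
Profit at T = |F_mkt − F*| = |129.69 − 133.6548| = CHF 3.96 per share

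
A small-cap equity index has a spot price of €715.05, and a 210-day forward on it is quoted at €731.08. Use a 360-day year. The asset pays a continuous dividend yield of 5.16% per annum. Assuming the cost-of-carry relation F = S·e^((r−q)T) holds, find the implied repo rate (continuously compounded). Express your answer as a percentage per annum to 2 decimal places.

From F = S·e^((r−q)T): (r − q) = ln(F/S)/T
ln(731.08/715.05) = ln(1.022418) = 0.022170
(r − q) = 0.022170 / (210/360) = 0.038006
r = ln(F/S)/T + q = 0.038006 + 0.0516 = 0.089606
r = 8.96%

8.96%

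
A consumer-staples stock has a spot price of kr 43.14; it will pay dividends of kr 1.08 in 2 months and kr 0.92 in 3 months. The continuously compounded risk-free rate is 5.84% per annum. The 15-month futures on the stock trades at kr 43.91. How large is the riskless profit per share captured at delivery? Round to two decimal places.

kr 0.37 per share

PV(dividends) I = 1.08·e^(−0.0584·2/12) + 0.92·e^(−0.0584·3/12) = 1.9762
Fair futures F* = (S − I)·e^(rT) = (43.14 − 1.9762)·e^0.073000 = 41.1638 × 1.075731 = 44.2812
Market kr 43.91 < fair 44.2812: forward underpriced → reverse cash-and-carry (short the stock, invest proceeds at r, pay the dividends, go long the forward).
Profit at T = |F_mkt − F*| = |43.91 − 44.2812| = kr 0.37 per share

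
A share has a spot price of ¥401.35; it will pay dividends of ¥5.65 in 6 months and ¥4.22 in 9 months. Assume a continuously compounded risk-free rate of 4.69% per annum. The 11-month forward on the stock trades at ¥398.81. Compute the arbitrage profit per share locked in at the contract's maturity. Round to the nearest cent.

PV(dividends) I = 5.65·e^(−0.0469·6/12) + 4.22·e^(−0.0469·9/12) = 9.5932
Fair forward F* = (S − I)·e^(rT) = (401.35 − 9.5932)·e^0.042992 = 391.7568 × 1.043930 = 408.9667
Market ¥398.81 < fair 408.9667: forward underpriced → reverse cash-and-carry (short the stock, invest proceeds at r, pay the dividends, go long the forward).
Profit at T = |F_mkt − F*| = |398.81 − 408.9667| = ¥10.16 per share

¥10.16 per share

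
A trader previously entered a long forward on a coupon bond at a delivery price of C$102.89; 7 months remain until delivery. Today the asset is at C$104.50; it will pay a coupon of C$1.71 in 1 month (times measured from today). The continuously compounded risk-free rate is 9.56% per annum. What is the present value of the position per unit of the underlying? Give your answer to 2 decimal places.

C$5.49

PV(remaining coupons) I = 1.71·e^(−0.0956·1/12) = 1.6964
Current forward F = (S − I)·e^(rT) = (104.50 − 1.6964)·e^(0.0956·7/12) = 102.8036 × 1.057351 = 108.6995
Value (long) = (F − K)·e^(−rT) = (108.6995 − 102.89) × 0.945760 = 5.4944
Value = C$5.49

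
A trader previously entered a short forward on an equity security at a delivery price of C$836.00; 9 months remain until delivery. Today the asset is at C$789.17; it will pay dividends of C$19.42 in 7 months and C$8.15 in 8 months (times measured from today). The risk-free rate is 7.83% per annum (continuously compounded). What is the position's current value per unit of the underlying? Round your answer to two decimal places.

PV(remaining dividends) I = 19.42·e^(−0.0783·7/12) + 8.15·e^(−0.0783·8/12) = 26.2884
Current forward F = (S − I)·e^(rT) = (789.17 − 26.2884)·e^(0.0783·9/12) = 762.8816 × 1.060484 = 809.0237
Value (long) = (F − K)·e^(−rT) = (809.0237 − 836.00) × 0.942966 = -25.4377
Short position value = −(long value) = C$25.44

C$25.44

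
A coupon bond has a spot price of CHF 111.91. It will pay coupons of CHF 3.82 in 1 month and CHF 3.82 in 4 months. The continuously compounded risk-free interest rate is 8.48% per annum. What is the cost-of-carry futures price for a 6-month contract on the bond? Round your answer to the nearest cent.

PV(coupons) I = 3.82·e^(−0.0848·1/12) + 3.82·e^(−0.0848·4/12)
I = 3.7931 + 3.7135 = 7.5066
F = (S − I)·e^(rT) = (111.91 − 7.5066) · e^(0.0848·6/12)
= 104.4034 · e^0.042400 = 104.4034 × 1.043312 = CHF 108.93

CHF 108.93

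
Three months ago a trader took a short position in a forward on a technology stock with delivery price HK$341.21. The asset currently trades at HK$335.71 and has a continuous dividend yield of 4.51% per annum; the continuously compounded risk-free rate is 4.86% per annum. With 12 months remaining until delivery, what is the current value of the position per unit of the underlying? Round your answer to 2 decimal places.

HK$4.12

Current fair forward for the remaining 12 months: F = S·e^((r − q)·T), (r − q) = 0.0486 − 0.0451 = 0.0035
F = 335.71 · e^(0.0035 × 12/12) = 335.71 × 1.003506 = 336.8870
Value of long forward = (F − K)·e^(−rT) = (336.8870 − 341.21) · e^(−0.0486·12/12)
= -4.3230 × 0.952562 = -4.12
Short position value = −(long value) = HK$4.12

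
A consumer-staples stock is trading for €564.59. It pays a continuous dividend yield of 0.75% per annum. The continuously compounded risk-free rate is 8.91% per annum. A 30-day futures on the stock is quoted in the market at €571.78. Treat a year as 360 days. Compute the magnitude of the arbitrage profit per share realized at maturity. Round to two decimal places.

Fair futures: F* = S·e^(carry·T), with carry = (r − q) = 0.0891 − 0.0075 = 0.0816
F* = 564.59 · e^(0.0816 × 30/360) = 564.59 · e^0.006800 = 564.59 × 1.006823 = €568.4422
Market €571.78 > fair €568.4422: forward overpriced → cash-and-carry (buy spot, short the forward).
At maturity, profit = |F_mkt − F*| = |571.78 − 568.4422| = €3.34 per share

€3.34 per share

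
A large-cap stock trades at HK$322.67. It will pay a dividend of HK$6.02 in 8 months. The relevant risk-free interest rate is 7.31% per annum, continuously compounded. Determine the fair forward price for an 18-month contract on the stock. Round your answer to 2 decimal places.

PV(dividends) I = 6.02·e^(−0.0731·8/12)
I = 5.7337
F = (S − I)·e^(rT) = (322.67 − 5.7337) · e^(0.0731·18/12)
= 316.9363 · e^0.109650 = 316.9363 × 1.115887 = HK$353.67

HK$353.67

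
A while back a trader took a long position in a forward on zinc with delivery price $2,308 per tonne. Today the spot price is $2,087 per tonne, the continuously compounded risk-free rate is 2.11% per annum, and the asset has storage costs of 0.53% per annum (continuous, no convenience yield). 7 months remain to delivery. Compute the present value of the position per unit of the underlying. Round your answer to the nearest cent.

-$186.30 per tonne

Current fair forward for the remaining 7 months: F = S·e^((r + u)·T), (r + u) = 0.0211 + 0.0053 = 0.0264
F = 2087 · e^(0.0264 × 7/12) = 2087 × 1.01551919 = 2119.3885
Value of long forward = (F − K)·e^(−rT) = (2119.3885 − 2308) · e^(−0.0211·7/12)
= -188.6115 × 0.98776710 = -186.30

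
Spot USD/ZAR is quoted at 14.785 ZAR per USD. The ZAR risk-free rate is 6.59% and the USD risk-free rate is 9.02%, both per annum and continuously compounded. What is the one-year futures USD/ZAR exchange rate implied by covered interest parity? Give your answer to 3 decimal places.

F = S·e^((r_ZAR − r_USD)T) = 14.785 · e^((0.0659 − 0.0902) × 12/12)
= 14.785 · e^-0.024300 = 14.785 × 0.975993
F = 14.430 ZAR per USD

14.430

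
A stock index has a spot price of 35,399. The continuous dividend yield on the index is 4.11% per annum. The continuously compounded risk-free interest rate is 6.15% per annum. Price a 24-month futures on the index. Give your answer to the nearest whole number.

36,873

F = S·e^((r − q)T) = 35399 · e^((0.0615 − 0.0411) × 24/12)
= 35399 · e^0.040800 = 35399 × 1.041644
F = 36,873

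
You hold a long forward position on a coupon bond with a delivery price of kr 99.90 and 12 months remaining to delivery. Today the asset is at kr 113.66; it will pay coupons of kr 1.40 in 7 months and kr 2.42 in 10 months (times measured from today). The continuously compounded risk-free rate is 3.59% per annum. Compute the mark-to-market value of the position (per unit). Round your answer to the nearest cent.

kr 13.56

PV(remaining coupons) I = 1.40·e^(−0.0359·7/12) + 2.42·e^(−0.0359·10/12) = 3.7197
Current forward F = (S − I)·e^(rT) = (113.66 − 3.7197)·e^(0.0359·12/12) = 109.9403 × 1.036552 = 113.9588
Value (long) = (F − K)·e^(−rT) = (113.9588 − 99.90) × 0.964737 = 13.5630
Value = kr 13.56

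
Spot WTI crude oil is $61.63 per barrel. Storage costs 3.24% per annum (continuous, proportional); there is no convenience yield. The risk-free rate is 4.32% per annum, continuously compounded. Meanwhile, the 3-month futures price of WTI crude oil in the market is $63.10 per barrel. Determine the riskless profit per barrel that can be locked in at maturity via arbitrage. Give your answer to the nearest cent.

Fair futures: F* = S·e^(carry·T), with carry = (r + u) = 0.0432 + 0.0324 = 0.0756
F* = 61.63 · e^(0.0756 × 3/12) = 61.63 · e^0.018900 = 61.63 × 1.019080 = $62.8059
Market $63.10 > fair $62.8059: forward overpriced → cash-and-carry (buy spot, short the forward).
At maturity, profit = |F_mkt − F*| = |63.10 − 62.8059| = $0.29 per barrel

$0.29 per barrel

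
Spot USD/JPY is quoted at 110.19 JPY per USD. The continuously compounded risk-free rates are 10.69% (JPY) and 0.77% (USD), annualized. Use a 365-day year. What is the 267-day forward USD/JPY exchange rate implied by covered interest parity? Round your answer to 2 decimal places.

118.48

F = S·e^((r_JPY − r_USD)T) = 110.19 · e^((0.1069 − 0.0077) × 267/365)
= 110.19 · e^0.072565 = 110.19 × 1.075263
F = 118.48 JPY per USD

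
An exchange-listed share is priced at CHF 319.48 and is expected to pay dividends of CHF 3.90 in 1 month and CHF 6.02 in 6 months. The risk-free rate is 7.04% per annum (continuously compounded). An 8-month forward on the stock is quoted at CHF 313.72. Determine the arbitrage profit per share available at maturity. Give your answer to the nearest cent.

CHF 10.96 per share

PV(dividends) I = 3.90·e^(−0.0704·1/12) + 6.02·e^(−0.0704·6/12) = 9.6890
Fair forward F* = (S − I)·e^(rT) = (319.48 − 9.6890)·e^0.046933 = 309.7910 × 1.048052 = 324.6771
Market CHF 313.72 < fair 324.6771: forward underpriced → reverse cash-and-carry (short the stock, invest proceeds at r, pay the dividends, go long the forward).
Profit at T = |F_mkt − F*| = |313.72 − 324.6771| = CHF 10.96 per share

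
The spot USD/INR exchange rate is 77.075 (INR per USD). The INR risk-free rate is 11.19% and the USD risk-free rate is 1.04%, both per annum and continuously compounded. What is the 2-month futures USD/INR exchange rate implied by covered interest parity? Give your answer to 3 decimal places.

78.390

F = S·e^((r_INR − r_USD)T) = 77.075 · e^((0.1119 − 0.0104) × 2/12)
= 77.075 · e^0.016917 = 77.075 × 1.017061
F = 78.390 INR per USD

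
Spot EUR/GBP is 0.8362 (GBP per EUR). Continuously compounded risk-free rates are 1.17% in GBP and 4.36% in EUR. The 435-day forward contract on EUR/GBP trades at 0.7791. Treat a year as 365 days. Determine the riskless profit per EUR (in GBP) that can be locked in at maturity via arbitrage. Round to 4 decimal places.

0.0259 per EUR (in GBP)

Fair forward: F* = S·e^(carry·T), with carry = (r_GBP − r_EUR) = 0.0117 − 0.0436 = -0.0319
F* = 0.8362 · e^(-0.0319 × 435/365) = 0.8362 · e^-0.038018 = 0.8362 × 0.962696 = 0.8050
Market 0.7791 < fair 0.8050: forward underpriced → reverse cash-and-carry (short spot, go long the forward).
At maturity, profit = |F_mkt − F*| = |0.7791 − 0.8050| = 0.0259 per EUR (in GBP)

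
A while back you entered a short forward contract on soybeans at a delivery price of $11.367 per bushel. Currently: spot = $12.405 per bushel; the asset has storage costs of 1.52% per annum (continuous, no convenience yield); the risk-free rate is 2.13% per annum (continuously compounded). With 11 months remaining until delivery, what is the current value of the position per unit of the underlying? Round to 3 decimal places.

Current fair forward for the remaining 11 months: F = S·e^((r + u)·T), (r + u) = 0.0213 + 0.0152 = 0.0365
F = 12.405 · e^(0.0365 × 11/12) = 12.405 × 1.034024 = 12.8271
Value of long forward = (F − K)·e^(−rT) = (12.8271 − 11.367) · e^(−0.0213·11/12)
= 1.4601 × 0.980664 = 1.432
Short position value = −(long value) = -$1.432

-$1.432 per bushel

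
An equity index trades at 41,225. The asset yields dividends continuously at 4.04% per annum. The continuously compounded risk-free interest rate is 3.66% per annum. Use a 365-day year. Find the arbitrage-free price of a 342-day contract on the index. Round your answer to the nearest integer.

41,078

F = S·e^((r − q)T) = 41225 · e^((0.0366 − 0.0404) × 342/365)
= 41225 · e^-0.003561 = 41225 × 0.996445
F = 41,078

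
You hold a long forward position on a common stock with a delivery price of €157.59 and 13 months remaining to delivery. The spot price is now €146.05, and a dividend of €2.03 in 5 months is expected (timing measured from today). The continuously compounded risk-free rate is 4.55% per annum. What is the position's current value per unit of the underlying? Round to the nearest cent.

PV(remaining dividends) I = 2.03·e^(−0.0455·5/12) = 1.9919
Current forward F = (S − I)·e^(rT) = (146.05 − 1.9919)·e^(0.0455·13/12) = 144.0581 × 1.050527 = 151.3369
Value (long) = (F − K)·e^(−rT) = (151.3369 − 157.59) × 0.951903 = -5.9523
Value = -€5.95

-€5.95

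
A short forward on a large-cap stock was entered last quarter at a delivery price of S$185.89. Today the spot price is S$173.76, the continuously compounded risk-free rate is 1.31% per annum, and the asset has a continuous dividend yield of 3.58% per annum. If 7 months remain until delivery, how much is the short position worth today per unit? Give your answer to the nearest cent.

S$14.31

Current fair forward for the remaining 7 months: F = S·e^((r − q)·T), (r − q) = 0.0131 − 0.0358 = -0.0227
F = 173.76 · e^(-0.0227 × 7/12) = 173.76 × 0.986846 = 171.4744
Value of long forward = (F − K)·e^(−rT) = (171.4744 − 185.89) · e^(−0.0131·7/12)
= -14.4156 × 0.992387 = -14.31
Short position value = −(long value) = S$14.31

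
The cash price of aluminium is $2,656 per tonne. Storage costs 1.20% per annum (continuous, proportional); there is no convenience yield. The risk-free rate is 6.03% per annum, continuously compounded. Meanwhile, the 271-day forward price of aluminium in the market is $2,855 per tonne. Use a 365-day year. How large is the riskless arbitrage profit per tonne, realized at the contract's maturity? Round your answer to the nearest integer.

$53 per tonne

Fair forward: F* = S·e^(carry·T), with carry = (r + u) = 0.0603 + 0.0120 = 0.0723
F* = 2656 · e^(0.0723 × 271/365) = 2656 · e^0.053680 = 2656 × 1.055147 = $2802.4704
Market $2855 > fair $2802.4704: forward overpriced → cash-and-carry (buy spot, short the forward).
At maturity, profit = |F_mkt − F*| = |2855 − 2802.4704| = $53 per tonne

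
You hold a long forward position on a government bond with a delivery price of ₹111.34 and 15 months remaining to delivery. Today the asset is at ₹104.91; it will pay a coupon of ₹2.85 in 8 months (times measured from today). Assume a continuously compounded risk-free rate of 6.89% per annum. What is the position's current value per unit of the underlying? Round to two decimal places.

₹0.04

PV(remaining coupons) I = 2.85·e^(−0.0689·8/12) = 2.7221
Current forward F = (S − I)·e^(rT) = (104.91 − 2.7221)·e^(0.0689·15/12) = 102.1879 × 1.089943 = 111.3790
Value (long) = (F − K)·e^(−rT) = (111.3790 − 111.34) × 0.917480 = 0.0358
Value = ₹0.04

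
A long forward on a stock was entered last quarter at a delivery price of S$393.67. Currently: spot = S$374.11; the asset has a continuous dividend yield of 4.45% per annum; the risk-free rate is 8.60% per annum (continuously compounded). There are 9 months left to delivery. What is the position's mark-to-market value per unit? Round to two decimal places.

Current fair forward for the remaining 9 months: F = S·e^((r − q)·T), (r − q) = 0.0860 − 0.0445 = 0.0415
F = 374.11 · e^(0.0415 × 9/12) = 374.11 × 1.031614 = 385.9371
Value of long forward = (F − K)·e^(−rT) = (385.9371 − 393.67) · e^(−0.0860·9/12)
= -7.7329 × 0.937536 = -7.25

-S$7.25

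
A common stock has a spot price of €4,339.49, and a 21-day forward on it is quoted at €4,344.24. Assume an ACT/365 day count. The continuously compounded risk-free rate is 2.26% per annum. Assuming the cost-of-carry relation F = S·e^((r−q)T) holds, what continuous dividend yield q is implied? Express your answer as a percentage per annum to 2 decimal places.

0.36%

From F = S·e^((r−q)T): (r − q) = ln(F/S)/T
ln(4344.24/4339.49) = ln(1.001095) = 0.001094
(r − q) = 0.001094 / (21/365) = 0.019015
q = r − ln(F/S)/T = 0.0226 − 0.019015 = 0.003585
q = 0.36%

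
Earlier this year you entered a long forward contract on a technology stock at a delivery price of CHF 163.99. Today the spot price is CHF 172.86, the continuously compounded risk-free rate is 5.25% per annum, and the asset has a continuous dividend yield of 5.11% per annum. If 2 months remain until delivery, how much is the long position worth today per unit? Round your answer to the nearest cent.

Current fair forward for the remaining 2 months: F = S·e^((r − q)·T), (r − q) = 0.0525 − 0.0511 = 0.0014
F = 172.86 · e^(0.0014 × 2/12) = 172.86 × 1.000233 = 172.9003
Value of long forward = (F − K)·e^(−rT) = (172.9003 − 163.99) · e^(−0.0525·2/12)
= 8.9103 × 0.991288 = 8.83

CHF 8.83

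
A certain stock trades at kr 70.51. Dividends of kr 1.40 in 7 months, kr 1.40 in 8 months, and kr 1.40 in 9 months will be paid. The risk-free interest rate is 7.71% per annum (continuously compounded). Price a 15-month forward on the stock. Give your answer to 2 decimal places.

kr 73.25

PV(dividends) I = 1.40·e^(−0.0771·7/12) + 1.40·e^(−0.0771·8/12) + 1.40·e^(−0.0771·9/12)
I = 1.3384 + 1.3299 + 1.3213 = 3.9896
F = (S − I)·e^(rT) = (70.51 − 3.9896) · e^(0.0771·15/12)
= 66.5204 · e^0.096375 = 66.5204 × 1.101172 = kr 73.25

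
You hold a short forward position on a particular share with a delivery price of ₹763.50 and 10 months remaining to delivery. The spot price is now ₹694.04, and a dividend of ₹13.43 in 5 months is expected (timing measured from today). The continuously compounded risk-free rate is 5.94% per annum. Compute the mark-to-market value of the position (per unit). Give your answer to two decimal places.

₹45.69

PV(remaining dividends) I = 13.43·e^(−0.0594·5/12) = 13.1017
Current forward F = (S − I)·e^(rT) = (694.04 − 13.1017)·e^(0.0594·10/12) = 680.9383 × 1.050746 = 715.4932
Value (long) = (F − K)·e^(−rT) = (715.4932 − 763.50) × 0.951705 = -45.6883
Short position value = −(long value) = ₹45.69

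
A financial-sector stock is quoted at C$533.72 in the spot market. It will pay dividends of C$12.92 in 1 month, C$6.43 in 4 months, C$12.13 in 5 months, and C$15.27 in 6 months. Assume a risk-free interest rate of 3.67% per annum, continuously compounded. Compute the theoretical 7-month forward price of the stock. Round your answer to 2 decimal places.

PV(dividends) I = 12.92·e^(−0.0367·1/12) + 6.43·e^(−0.0367·4/12) + 12.13·e^(−0.0367·5/12) + 15.27·e^(−0.0367·6/12)
I = 12.8805 + 6.3518 + 11.9459 + 14.9924 = 46.1706
F = (S − I)·e^(rT) = (533.72 − 46.1706) · e^(0.0367·7/12)
= 487.5494 · e^0.021408 = 487.5494 × 1.021639 = C$498.10

C$498.10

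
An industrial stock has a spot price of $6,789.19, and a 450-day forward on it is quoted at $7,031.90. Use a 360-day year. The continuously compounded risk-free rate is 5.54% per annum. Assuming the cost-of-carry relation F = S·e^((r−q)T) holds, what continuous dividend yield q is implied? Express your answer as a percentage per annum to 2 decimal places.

2.73%

From F = S·e^((r−q)T): (r − q) = ln(F/S)/T
ln(7031.90/6789.19) = ln(1.035749) = 0.035125
(r − q) = 0.035125 / (450/360) = 0.028100
q = r − ln(F/S)/T = 0.0554 − 0.028100 = 0.027300
q = 2.73%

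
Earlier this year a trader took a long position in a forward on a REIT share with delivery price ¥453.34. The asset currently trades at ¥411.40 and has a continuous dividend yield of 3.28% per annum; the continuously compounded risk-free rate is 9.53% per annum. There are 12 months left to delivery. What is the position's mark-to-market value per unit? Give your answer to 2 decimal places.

-¥14.01

Current fair forward for the remaining 12 months: F = S·e^((r − q)·T), (r − q) = 0.0953 − 0.0328 = 0.0625
F = 411.40 · e^(0.0625 × 12/12) = 411.40 × 1.064494 = 437.9328
Value of long forward = (F − K)·e^(−rT) = (437.9328 − 453.34) · e^(−0.0953·12/12)
= -15.4072 × 0.909100 = -14.01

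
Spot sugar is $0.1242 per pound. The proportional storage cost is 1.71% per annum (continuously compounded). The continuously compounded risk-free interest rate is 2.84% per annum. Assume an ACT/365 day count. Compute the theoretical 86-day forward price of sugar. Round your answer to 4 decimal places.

$0.1255 per pound

Net carry = r + u − y = 0.0284 + 0.0171 − 0.0000 = 0.0455
F = S·e^((r+u−y)T) = 0.1242 · e^(0.0455 × 86/365) = 0.1242 · e^0.010721
= 0.1242 × 1.010779 = $0.1255 per pound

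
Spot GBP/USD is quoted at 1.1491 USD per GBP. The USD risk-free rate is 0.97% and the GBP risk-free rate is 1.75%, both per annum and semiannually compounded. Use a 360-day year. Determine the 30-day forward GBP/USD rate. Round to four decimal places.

1.1484

By covered interest parity, F = S · (1+r_USD/2)^(2T) / (1+r_GBP/2)^(2T)
= 1.1491 × 1.000807 / 1.001453 = 1.1491 × 0.999355
F = 1.1484 USD per GBP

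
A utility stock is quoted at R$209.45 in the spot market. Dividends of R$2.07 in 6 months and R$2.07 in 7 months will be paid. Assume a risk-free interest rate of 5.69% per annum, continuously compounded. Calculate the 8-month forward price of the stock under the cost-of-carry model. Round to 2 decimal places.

R$213.38

PV(dividends) I = 2.07·e^(−0.0569·6/12) + 2.07·e^(−0.0569·7/12)
I = 2.0119 + 2.0024 = 4.0143
F = (S − I)·e^(rT) = (209.45 − 4.0143) · e^(0.0569·8/12)
= 205.4357 · e^0.037933 = 205.4357 × 1.038662 = R$213.38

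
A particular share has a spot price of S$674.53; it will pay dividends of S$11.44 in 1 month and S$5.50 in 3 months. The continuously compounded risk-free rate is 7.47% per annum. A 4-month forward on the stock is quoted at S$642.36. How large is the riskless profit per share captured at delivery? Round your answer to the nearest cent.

S$31.99 per share

PV(dividends) I = 11.44·e^(−0.0747·1/12) + 5.50·e^(−0.0747·3/12) = 16.7672
Fair forward F* = (S − I)·e^(rT) = (674.53 − 16.7672)·e^0.024900 = 657.7628 × 1.025213 = 674.3470
Market S$642.36 < fair 674.3470: forward underpriced → reverse cash-and-carry (short the stock, invest proceeds at r, pay the dividends, go long the forward).
Profit at T = |F_mkt − F*| = |642.36 − 674.3470| = S$31.99 per share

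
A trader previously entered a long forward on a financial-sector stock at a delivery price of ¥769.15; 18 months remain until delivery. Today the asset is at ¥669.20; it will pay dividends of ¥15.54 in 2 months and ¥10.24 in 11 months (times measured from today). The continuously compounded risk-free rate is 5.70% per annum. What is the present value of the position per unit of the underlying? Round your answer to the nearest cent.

PV(remaining dividends) I = 15.54·e^(−0.0570·2/12) + 10.24·e^(−0.0570·11/12) = 25.1118
Current forward F = (S − I)·e^(rT) = (669.20 − 25.1118)·e^(0.0570·18/12) = 644.0882 × 1.089262 = 701.5808
Value (long) = (F − K)·e^(−rT) = (701.5808 − 769.15) × 0.918053 = -62.0321
Value = -¥62.03

-¥62.03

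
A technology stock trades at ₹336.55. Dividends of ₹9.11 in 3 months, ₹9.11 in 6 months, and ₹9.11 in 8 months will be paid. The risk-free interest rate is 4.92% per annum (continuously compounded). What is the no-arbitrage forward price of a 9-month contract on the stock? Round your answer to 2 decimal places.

PV(dividends) I = 9.11·e^(−0.0492·3/12) + 9.11·e^(−0.0492·6/12) + 9.11·e^(−0.0492·8/12)
I = 8.9986 + 8.8886 + 8.8160 = 26.7032
F = (S − I)·e^(rT) = (336.55 − 26.7032) · e^(0.0492·9/12)
= 309.8468 · e^0.036900 = 309.8468 × 1.037589 = ₹321.49

₹321.49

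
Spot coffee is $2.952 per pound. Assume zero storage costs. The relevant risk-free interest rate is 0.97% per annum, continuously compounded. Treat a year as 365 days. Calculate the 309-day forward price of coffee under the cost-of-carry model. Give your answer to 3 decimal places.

F = S·e^(rT) = 2.952 · e^(0.0097 × 309/365) = 2.952 · e^0.008212
= 2.952 × 1.008246 = $2.976 per pound

$2.976 per pound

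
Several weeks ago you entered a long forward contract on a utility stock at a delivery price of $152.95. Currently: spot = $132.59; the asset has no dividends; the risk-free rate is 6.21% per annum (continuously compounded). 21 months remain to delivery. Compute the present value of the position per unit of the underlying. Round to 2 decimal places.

Current fair forward for the remaining 21 months: F = S·e^(r·T), r = 0.0621
F = 132.59 · e^(0.0621 × 21/12) = 132.59 × 1.114800 = 147.8113
Value of long forward = (F − K)·e^(−rT) = (147.8113 − 152.95) · e^(−0.0621·21/12)
= -5.1387 × 0.897022 = -4.61

-$4.61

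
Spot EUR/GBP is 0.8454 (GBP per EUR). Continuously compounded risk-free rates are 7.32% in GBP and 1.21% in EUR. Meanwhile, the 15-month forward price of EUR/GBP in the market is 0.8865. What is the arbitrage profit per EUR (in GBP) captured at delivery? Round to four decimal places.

Fair forward: F* = S·e^(carry·T), with carry = (r_GBP − r_EUR) = 0.0732 − 0.0121 = 0.0611
F* = 0.8454 · e^(0.0611 × 15/12) = 0.8454 · e^0.076375 = 0.8454 × 1.079367 = 0.9125
Market 0.8865 < fair 0.9125: forward underpriced → reverse cash-and-carry (short spot, go long the forward).
At maturity, profit = |F_mkt − F*| = |0.8865 − 0.9125| = 0.0260 per EUR (in GBP)

0.0260 per EUR (in GBP)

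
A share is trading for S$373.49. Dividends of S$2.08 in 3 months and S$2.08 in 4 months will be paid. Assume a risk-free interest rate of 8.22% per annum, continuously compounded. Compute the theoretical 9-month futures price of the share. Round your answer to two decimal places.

S$392.92

PV(dividends) I = 2.08·e^(−0.0822·3/12) + 2.08·e^(−0.0822·4/12)
I = 2.0377 + 2.0238 = 4.0615
F = (S − I)·e^(rT) = (373.49 − 4.0615) · e^(0.0822·9/12)
= 369.4285 · e^0.061650 = 369.4285 × 1.063590 = S$392.92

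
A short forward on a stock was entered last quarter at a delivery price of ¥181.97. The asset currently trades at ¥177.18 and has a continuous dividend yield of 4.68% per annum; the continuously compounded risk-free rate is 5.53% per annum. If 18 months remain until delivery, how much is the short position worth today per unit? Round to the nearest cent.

Current fair forward for the remaining 18 months: F = S·e^((r − q)·T), (r − q) = 0.0553 − 0.0468 = 0.0085
F = 177.18 · e^(0.0085 × 18/12) = 177.18 × 1.012832 = 179.4536
Value of long forward = (F − K)·e^(−rT) = (179.4536 − 181.97) · e^(−0.0553·18/12)
= -2.5164 × 0.920397 = -2.32
Short position value = −(long value) = ¥2.32

¥2.32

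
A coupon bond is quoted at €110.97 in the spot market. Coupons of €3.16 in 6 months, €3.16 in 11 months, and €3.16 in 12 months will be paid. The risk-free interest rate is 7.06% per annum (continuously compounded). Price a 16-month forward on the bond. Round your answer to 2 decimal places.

€112.08

PV(coupons) I = 3.16·e^(−0.0706·6/12) + 3.16·e^(−0.0706·11/12) + 3.16·e^(−0.0706·12/12)
I = 3.0504 + 2.9620 + 2.9446 = 8.9570
F = (S − I)·e^(rT) = (110.97 − 8.9570) · e^(0.0706·16/12)
= 102.0130 · e^0.094133 = 102.0130 × 1.098706 = €112.08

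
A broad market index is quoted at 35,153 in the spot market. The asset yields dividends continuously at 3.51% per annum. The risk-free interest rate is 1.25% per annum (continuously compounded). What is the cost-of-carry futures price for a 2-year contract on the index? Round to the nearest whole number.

F = S·e^((r − q)T) = 35153 · e^((0.0125 − 0.0351) × 2)
= 35153 · e^-0.045200 = 35153 × 0.955806
F = 33,599

33,599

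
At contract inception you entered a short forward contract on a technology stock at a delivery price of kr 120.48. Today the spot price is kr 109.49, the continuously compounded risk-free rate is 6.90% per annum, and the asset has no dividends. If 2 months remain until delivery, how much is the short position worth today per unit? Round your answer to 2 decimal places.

Current fair forward for the remaining 2 months: F = S·e^(r·T), r = 0.0690
F = 109.49 · e^(0.0690 × 2/12) = 109.49 × 1.011566 = 110.7564
Value of long forward = (F − K)·e^(−rT) = (110.7564 − 120.48) · e^(−0.0690·2/12)
= -9.7236 × 0.988566 = -9.61
Short position value = −(long value) = kr 9.61

kr 9.61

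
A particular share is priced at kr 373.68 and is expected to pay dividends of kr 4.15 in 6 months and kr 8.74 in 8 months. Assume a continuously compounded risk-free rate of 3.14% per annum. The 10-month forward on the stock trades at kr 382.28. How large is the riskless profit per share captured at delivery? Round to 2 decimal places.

PV(dividends) I = 4.15·e^(−0.0314·6/12) + 8.74·e^(−0.0314·8/12) = 12.6443
Fair forward F* = (S − I)·e^(rT) = (373.68 − 12.6443)·e^0.026167 = 361.0357 × 1.026512 = 370.6075
Market kr 382.28 > fair 370.6075: forward overpriced → cash-and-carry (borrow at r, buy the stock and collect the dividends, short the forward).
Profit at T = |F_mkt − F*| = |382.28 − 370.6075| = kr 11.67 per share

kr 11.67 per share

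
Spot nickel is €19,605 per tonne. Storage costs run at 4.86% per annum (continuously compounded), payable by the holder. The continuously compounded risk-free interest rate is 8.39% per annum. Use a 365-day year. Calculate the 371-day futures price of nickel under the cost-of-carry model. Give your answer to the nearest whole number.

Net carry = r + u − y = 0.0839 + 0.0486 − 0.0000 = 0.1325
F = S·e^((r+u−y)T) = 19605 · e^(0.1325 × 371/365) = 19605 · e^0.134678
= 19605 × 1.144168 = €22,431 per tonne

€22,431 per tonne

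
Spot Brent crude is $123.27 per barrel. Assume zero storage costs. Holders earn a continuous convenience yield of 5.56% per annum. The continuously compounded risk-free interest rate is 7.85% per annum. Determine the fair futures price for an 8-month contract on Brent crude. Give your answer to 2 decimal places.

$125.17 per barrel

Net carry = r + u − y = 0.0785 + 0.0000 − 0.0556 = 0.0229
F = S·e^((r+u−y)T) = 123.27 · e^(0.0229 × 8/12) = 123.27 · e^0.015267
= 123.27 × 1.015384 = $125.17 per barrel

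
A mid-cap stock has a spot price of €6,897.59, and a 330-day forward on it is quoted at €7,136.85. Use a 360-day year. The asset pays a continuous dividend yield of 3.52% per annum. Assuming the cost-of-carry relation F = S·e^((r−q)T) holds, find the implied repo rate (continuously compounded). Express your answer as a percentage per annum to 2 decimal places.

From F = S·e^((r−q)T): (r − q) = ln(F/S)/T
ln(7136.85/6897.59) = ln(1.034687) = 0.034099
(r − q) = 0.034099 / (330/360) = 0.037199
r = ln(F/S)/T + q = 0.037199 + 0.0352 = 0.072399
r = 7.24%

7.24%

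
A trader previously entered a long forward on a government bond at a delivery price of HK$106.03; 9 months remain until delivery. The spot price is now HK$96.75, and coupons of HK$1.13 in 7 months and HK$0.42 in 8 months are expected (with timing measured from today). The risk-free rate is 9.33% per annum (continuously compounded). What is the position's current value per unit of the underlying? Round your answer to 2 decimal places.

PV(remaining coupons) I = 1.13·e^(−0.0933·7/12) + 0.42·e^(−0.0933·8/12) = 1.4648
Current forward F = (S − I)·e^(rT) = (96.75 − 1.4648)·e^(0.0933·9/12) = 95.2852 × 1.072481 = 102.1916
Value (long) = (F − K)·e^(−rT) = (102.1916 − 106.03) × 0.932417 = -3.5790
Value = -HK$3.58

-HK$3.58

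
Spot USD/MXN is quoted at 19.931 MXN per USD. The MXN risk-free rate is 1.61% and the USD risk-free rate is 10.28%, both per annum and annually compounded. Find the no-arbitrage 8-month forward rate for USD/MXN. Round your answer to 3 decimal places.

By covered interest parity, F = S · (1+r_MXN)^T / (1+r_USD)^T
= 19.931 × 1.010705 / 1.067410 = 19.931 × 0.946876
F = 18.872 MXN per USD

18.872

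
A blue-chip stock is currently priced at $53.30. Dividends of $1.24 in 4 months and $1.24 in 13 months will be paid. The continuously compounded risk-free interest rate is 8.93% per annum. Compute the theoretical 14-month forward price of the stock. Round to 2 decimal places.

PV(dividends) I = 1.24·e^(−0.0893·4/12) + 1.24·e^(−0.0893·13/12)
I = 1.2036 + 1.1257 = 2.3293
F = (S − I)·e^(rT) = (53.30 − 2.3293) · e^(0.0893·14/12)
= 50.9707 · e^0.104183 = 50.9707 × 1.109804 = $56.57

$56.57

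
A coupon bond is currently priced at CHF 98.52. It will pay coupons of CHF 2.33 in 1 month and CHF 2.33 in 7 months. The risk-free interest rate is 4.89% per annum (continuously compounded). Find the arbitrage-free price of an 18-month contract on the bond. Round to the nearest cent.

PV(coupons) I = 2.33·e^(−0.0489·1/12) + 2.33·e^(−0.0489·7/12)
I = 2.3205 + 2.2645 = 4.5850
F = (S − I)·e^(rT) = (98.52 − 4.5850) · e^(0.0489·18/12)
= 93.9350 · e^0.073350 = 93.9350 × 1.076107 = CHF 101.08

CHF 101.08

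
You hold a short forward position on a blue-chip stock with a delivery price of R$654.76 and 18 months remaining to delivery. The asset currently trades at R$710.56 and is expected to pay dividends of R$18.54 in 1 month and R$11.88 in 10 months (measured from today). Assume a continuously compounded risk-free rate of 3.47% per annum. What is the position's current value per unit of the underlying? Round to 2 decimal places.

-R$58.98

PV(remaining dividends) I = 18.54·e^(−0.0347·1/12) + 11.88·e^(−0.0347·10/12) = 30.0279
Current forward F = (S − I)·e^(rT) = (710.56 − 30.0279)·e^(0.0347·18/12) = 680.5321 × 1.053428 = 716.8916
Value (long) = (F − K)·e^(−rT) = (716.8916 − 654.76) × 0.949281 = 58.9803
Short position value = −(long value) = -R$58.98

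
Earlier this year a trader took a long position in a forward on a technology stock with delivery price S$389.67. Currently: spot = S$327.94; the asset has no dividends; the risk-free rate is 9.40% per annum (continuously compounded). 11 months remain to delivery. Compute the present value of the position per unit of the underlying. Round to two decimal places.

Current fair forward for the remaining 11 months: F = S·e^(r·T), r = 0.0940
F = 327.94 · e^(0.0940 × 11/12) = 327.94 × 1.089988 = 357.4507
Value of long forward = (F − K)·e^(−rT) = (357.4507 − 389.67) · e^(−0.0940·11/12)
= -32.2193 × 0.917441 = -29.56

-S$29.56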